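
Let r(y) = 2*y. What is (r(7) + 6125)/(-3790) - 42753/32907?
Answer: -121349981/41572510 ≈ -2.9190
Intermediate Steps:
(r(7) + 6125)/(-3790) - 42753/32907 = (2*7 + 6125)/(-3790) - 42753/32907 = (14 + 6125)*(-1/3790) - 42753*1/32907 = 6139*(-1/3790) - 14251/10969 = -6139/3790 - 14251/10969 = -121349981/41572510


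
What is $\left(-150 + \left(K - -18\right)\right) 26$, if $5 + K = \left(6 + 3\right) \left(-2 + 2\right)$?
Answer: $-3562$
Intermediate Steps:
$K = -5$ ($K = -5 + \left(6 + 3\right) \left(-2 + 2\right) = -5 + 9 \cdot 0 = -5 + 0 = -5$)
$\left(-150 + \left(K - -18\right)\right) 26 = \left(-150 - -13\right) 26 = \left(-150 + \left(-5 + 18\right)\right) 26 = \left(-150 + 13\right) 26 = \left(-137\right) 26 = -3562$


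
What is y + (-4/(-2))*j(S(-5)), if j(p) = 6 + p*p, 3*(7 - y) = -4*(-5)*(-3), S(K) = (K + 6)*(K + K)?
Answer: 239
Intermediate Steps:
S(K) = 2*K*(6 + K) (S(K) = (6 + K)*(2*K) = 2*K*(6 + K))
y = 27 (y = 7 - (-4*(-5))*(-3)/3 = 7 - 20*(-3)/3 = 7 - 1/3*(-60) = 7 + 20 = 27)
j(p) = 6 + p**2
y + (-4/(-2))*j(S(-5)) = 27 + (-4/(-2))*(6 + (2*(-5)*(6 - 5))**2) = 27 + (-4*(-1/2))*(6 + (2*(-5)*1)**2) = 27 + 2*(6 + (-10)**2) = 27 + 2*(6 + 100) = 27 + 2*106 = 27 + 212 = 239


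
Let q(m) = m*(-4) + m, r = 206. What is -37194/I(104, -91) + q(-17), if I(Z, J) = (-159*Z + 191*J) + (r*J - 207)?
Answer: 1366782/26435 ≈ 51.703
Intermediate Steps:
q(m) = -3*m (q(m) = -4*m + m = -3*m)
I(Z, J) = -207 - 159*Z + 397*J (I(Z, J) = (-159*Z + 191*J) + (206*J - 207) = (-159*Z + 191*J) + (-207 + 206*J) = -207 - 159*Z + 397*J)
-37194/I(104, -91) + q(-17) = -37194/(-207 - 159*104 + 397*(-91)) - 3*(-17) = -37194/(-207 - 16536 - 36127) + 51 = -37194/(-52870) + 51 = -37194*(-1/52870) + 51 = 18597/26435 + 51 = 1366782/26435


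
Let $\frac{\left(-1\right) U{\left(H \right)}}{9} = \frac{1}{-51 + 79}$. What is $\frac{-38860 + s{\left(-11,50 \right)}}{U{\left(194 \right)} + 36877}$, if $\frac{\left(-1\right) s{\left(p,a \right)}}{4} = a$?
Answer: $- \frac{1093680}{1032547} \approx -1.0592$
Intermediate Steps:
$U{\left(H \right)} = - \frac{9}{28}$ ($U{\left(H \right)} = - \frac{9}{-51 + 79} = - \frac{9}{28}$)
$s{\left(p,a \right)} = - 4 a$
$\frac{-38860 + s{\left(-11,50 \right)}}{U{\left(194 \right)} + 36877} = \frac{-38860 - 200}{- \frac{9}{28} + 36877} = \frac{-38860 - 200}{\frac{1032547}{28}} = \left(-39060\right) \frac{28}{1032547} = - \frac{1093680}{1032547}$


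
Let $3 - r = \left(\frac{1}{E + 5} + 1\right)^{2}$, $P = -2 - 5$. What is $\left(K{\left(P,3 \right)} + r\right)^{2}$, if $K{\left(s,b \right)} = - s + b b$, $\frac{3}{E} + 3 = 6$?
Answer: $\frac{403225}{1296} \approx 311.13$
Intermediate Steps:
$E = 1$ ($E = \frac{3}{-3 + 6} = \frac{3}{3} = 3 \cdot \frac{1}{3} = 1$)
$P = -7$
$K{\left(s,b \right)} = b^{2} - s$ ($K{\left(s,b \right)} = - s + b^{2} = b^{2} - s$)
$r = \frac{59}{36}$ ($r = 3 - \left(\frac{1}{1 + 5} + 1\right)^{2} = 3 - \left(\frac{1}{6} + 1\right)^{2} = 3 - \left(\frac{7}{6}\right)^{2} = 3 - \frac{49}{36} = \frac{59}{36} \approx 1.6389$)
$\left(K{\left(P,3 \right)} + r\right)^{2} = \left(\left(3^{2} - -7\right) + \frac{59}{36}\right)^{2} = \left(\left(9 + 7\right) + \frac{59}{36}\right)^{2} = \left(16 + \frac{59}{36}\right)^{2} = \left(\frac{635}{36}\right)^{2} = \frac{403225}{1296}$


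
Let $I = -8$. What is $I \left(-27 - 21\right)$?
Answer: $384$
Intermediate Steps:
$I \left(-27 - 21\right) = - 8 \left(-27 - 21\right) = \left(-8\right) \left(-48\right) = 384$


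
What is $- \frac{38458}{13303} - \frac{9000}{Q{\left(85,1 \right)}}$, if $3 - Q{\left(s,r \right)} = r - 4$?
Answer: $- \frac{19992958}{13303} \approx -1502.9$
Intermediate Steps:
$Q{\left(s,r \right)} = 7 - r$ ($Q{\left(s,r \right)} = 3 - \left(r - 4\right) = 3 - \left(-4 + r\right) = 7 - r$)
$- \frac{38458}{13303} - \frac{9000}{Q{\left(85,1 \right)}} = - \frac{38458}{13303} - \frac{9000}{7 - 1} = \left(-38458\right) \frac{1}{13303} - \frac{9000}{7 - 1} = - \frac{38458}{13303} - \frac{9000}{6} = - \frac{38458}{13303} - 1500 = - \frac{19992958}{13303}$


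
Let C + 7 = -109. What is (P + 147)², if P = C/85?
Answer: 153239641/7225 ≈ 21210.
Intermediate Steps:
C = -116 (C = -7 - 109 = -116)
P = -116/85 ≈ -1.3647
(P + 147)² = (-116/85 + 147)² = (12379/85)² = 153239641/7225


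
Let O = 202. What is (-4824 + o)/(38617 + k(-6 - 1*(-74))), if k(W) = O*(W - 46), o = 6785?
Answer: 1961/43061 ≈ 0.045540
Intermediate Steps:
k(W) = -9292 + 202*W (k(W) = 202*(W - 46) = 202*(-46 + W) = -9292 + 202*W)
(-4824 + o)/(38617 + k(-6 - 1*(-74))) = (-4824 + 6785)/(38617 + (-9292 + 202*(-6 - 1*(-74)))) = 1961/(38617 + (-9292 + 202*(-6 + 74))) = 1961/(38617 + (-9292 + 202*68)) = 1961/(38617 + (-9292 + 13736)) = 1961/(38617 + 4444) = 1961/43061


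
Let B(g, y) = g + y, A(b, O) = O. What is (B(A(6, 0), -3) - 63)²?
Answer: 4356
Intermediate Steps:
(B(A(6, 0), -3) - 63)² = ((0 - 3) - 63)² = (-3 - 63)² = (-66)² = 4356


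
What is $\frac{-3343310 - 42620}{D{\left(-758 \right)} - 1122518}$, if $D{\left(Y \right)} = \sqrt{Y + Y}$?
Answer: $\frac{190038368587}{63002333092} + \frac{338593 i \sqrt{379}}{63002333092} \approx 3.0164 + 0.00010463 i$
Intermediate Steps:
$D{\left(Y \right)} = \sqrt{2} \sqrt{Y}$ ($D{\left(Y \right)} = \sqrt{2 Y} = \sqrt{2} \sqrt{Y}$)
$\frac{-3343310 - 42620}{D{\left(-758 \right)} - 1122518} = \frac{-3343310 - 42620}{\sqrt{2} \sqrt{-758} - 1122518} = - \frac{3385930}{\sqrt{2} i \sqrt{758} - 1122518} = - \frac{3385930}{2 i \sqrt{379} - 1122518} = - \frac{3385930}{-1122518 + 2 i \sqrt{379}}$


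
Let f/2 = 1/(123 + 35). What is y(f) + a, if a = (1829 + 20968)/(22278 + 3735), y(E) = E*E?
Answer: 47434030/54115711 ≈ 0.87653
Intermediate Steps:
f = 1/79 (f = 2/(123 + 35) = 2/158 = 2*(1/158) = 1/79 ≈ 0.012658)
y(E) = E²
a = 7599/8671 (a = 22797/26013 = 22797*(1/26013) = 7599/8671 ≈ 0.87637)
y(f) + a = (1/79)² + 7599/8671 = 1/6241 + 7599/8671 = 47434030/54115711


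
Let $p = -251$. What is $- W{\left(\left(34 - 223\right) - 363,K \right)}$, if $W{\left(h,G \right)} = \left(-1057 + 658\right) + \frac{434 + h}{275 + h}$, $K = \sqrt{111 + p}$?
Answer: $\frac{110405}{277} \approx 398.57$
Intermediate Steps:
$K = 2 i \sqrt{35}$ ($K = \sqrt{111 - 251} = \sqrt{-140} = 2 i \sqrt{35} \approx 11.832 i$)
$W{\left(h,G \right)} = -399 + \frac{434 + h}{275 + h}$
$- W{\left(\left(34 - 223\right) - 363,K \right)} = - \frac{-109291 - 398 \left(\left(34 - 223\right) - 363\right)}{275 + \left(\left(34 - 223\right) - 363\right)} = - \frac{-109291 - 398 \left(-189 - 363\right)}{275 - 552} = - \frac{-109291 - -219696}{275 - 552} = - \frac{-109291 + 219696}{-277} = - \frac{\left(-1\right) 110405}{277} = \left(-1\right) \left(- \frac{110405}{277}\right) = \frac{110405}{277}$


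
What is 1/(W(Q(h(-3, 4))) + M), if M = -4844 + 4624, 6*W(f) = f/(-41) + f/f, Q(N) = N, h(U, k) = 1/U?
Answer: -369/81118 ≈ -0.0045489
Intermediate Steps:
W(f) = ⅙ - f/246 (W(f) = (f/(-41) + f/f)/6 = (f*(-1/41) + 1)/6 = (-f/41 + 1)/6 = (1 - f/41)/6 = ⅙ - f/246)
M = -220
1/(W(Q(h(-3, 4))) + M) = 1/((⅙ - 1/246/(-3)) - 220) = 1/((⅙ - 1/246*(-⅓)) - 220) = 1/((⅙ + 1/738) - 220) = 1/(62/369 - 220) = 1/(-81118/369) = -369/81118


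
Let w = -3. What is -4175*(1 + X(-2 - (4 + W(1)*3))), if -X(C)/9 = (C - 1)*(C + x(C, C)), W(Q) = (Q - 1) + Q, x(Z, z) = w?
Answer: 4504825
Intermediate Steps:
x(Z, z) = -3
W(Q) = -1 + 2*Q (W(Q) = (-1 + Q) + Q = -1 + 2*Q)
X(C) = -9*(-1 + C)*(-3 + C) (X(C) = -9*(C - 1)*(C - 3) = -9*(-1 + C)*(-3 + C))
-4175*(1 + X(-2 - (4 + W(1)*3))) = -4175*(1 + (-27 - 9*(-2 - (4 + (-1 + 2*1)*3))**2 + 36*(-2 - (4 + (-1 + 2*1)*3)))) = -4175*(1 + (-27 - 9*(-2 - (4 + (-1 + 2)*3))**2 + 36*(-2 - (4 + (-1 + 2)*3)))) = -4175*(1 + (-27 - 9*(-2 - (4 + 1*3))**2 + 36*(-2 - (4 + 1*3)))) = -4175*(1 + (-27 - 9*(-2 - (4 + 3))**2 + 36*(-2 - (4 + 3)))) = -4175*(1 + (-27 - 9*(-2 - 1*7)**2 + 36*(-2 - 1*7))) = -4175*(1 + (-27 - 9*(-2 - 7)**2 + 36*(-2 - 7))) = -4175*(1 + (-27 - 9*(-9)**2 + 36*(-9))) = -4175*(1 + (-27 - 9*81 - 324)) = -4175*(1 + (-27 - 729 - 324)) = -4175*(1 - 1080) = -4175*(-1079) = 4504825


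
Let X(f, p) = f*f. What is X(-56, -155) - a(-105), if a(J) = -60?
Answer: 3196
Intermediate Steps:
X(f, p) = f²
X(-56, -155) - a(-105) = (-56)² - 1*(-60) = 3136 + 60 = 3196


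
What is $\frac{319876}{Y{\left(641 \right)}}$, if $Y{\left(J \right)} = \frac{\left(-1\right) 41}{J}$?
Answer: $- \frac{205040516}{41} \approx -5.001 \cdot 10^{6}$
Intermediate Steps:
$Y{\left(J \right)} = - \frac{41}{J}$
$\frac{319876}{Y{\left(641 \right)}} = \frac{319876}{\left(-41\right) \frac{1}{641}} = \frac{319876}{- \frac{41}{641}} = 319876 \left(- \frac{641}{41}\right) = - \frac{205040516}{41}$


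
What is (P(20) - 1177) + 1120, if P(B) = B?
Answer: -37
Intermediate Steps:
(P(20) - 1177) + 1120 = (20 - 1177) + 1120 = -1157 + 1120 = -37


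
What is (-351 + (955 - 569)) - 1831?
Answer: -1796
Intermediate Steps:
(-351 + (955 - 569)) - 1831 = (-351 + 386) - 1831 = 35 - 1831 = -1796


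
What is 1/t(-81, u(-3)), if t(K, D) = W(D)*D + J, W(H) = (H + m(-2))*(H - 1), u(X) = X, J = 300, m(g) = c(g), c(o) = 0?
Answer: 1/264 ≈ 0.0037879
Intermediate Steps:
m(g) = 0
W(H) = H*(-1 + H) (W(H) = (H + 0)*(H - 1) = H*(-1 + H))
t(K, D) = 300 + D²*(-1 + D) (t(K, D) = (D*(-1 + D))*D + 300 = D²*(-1 + D) + 300 = 300 + D²*(-1 + D))
1/t(-81, u(-3)) = 1/(300 + (-3)²*(-1 - 3)) = 1/(300 + 9*(-4)) = 1/(300 - 36) = 1/264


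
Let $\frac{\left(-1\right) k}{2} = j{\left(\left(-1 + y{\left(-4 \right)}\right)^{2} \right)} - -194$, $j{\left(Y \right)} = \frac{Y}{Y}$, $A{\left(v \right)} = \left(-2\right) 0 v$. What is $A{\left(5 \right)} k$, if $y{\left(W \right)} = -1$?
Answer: $0$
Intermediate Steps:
$A{\left(v \right)} = 0$ ($A{\left(v \right)} = 0 v = 0$)
$j{\left(Y \right)} = 1$
$k = -390$ ($k = - 2 \left(1 - -194\right) = - 2 \left(1 + 194\right) = \left(-2\right) 195 = -390$)
$A{\left(5 \right)} k = 0 \left(-390\right) = 0$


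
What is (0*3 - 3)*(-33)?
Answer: 99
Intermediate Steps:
(0*3 - 3)*(-33) = (0 - 3)*(-33) = -3*(-33) = 99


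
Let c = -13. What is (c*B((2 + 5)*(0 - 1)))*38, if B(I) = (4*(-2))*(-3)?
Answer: -11856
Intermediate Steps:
B(I) = 24 (B(I) = -8*(-3) = 24)
(c*B((2 + 5)*(0 - 1)))*38 = -13*24*38 = -312*38 = -11856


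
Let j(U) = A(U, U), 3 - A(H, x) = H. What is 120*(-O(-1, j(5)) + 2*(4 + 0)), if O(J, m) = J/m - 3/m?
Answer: 720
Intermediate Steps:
A(H, x) = 3 - H
j(U) = 3 - U
O(J, m) = -3/m + J/m
120*(-O(-1, j(5)) + 2*(4 + 0)) = 120*(-(-3 - 1)/(3 - 1*5) + 2*(4 + 0)) = 120*(-(-4)/(3 - 5) + 2*4) = 120*(-(-4)/(-2) + 8) = 120*(-(-1)*(-4)/2 + 8) = 120*(-1*2 + 8) = 120*(-2 + 8) = 120*6 = 720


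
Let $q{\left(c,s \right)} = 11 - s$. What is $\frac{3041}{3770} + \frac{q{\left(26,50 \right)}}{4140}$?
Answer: $\frac{414757}{520260} \approx 0.79721$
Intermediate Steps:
$\frac{3041}{3770} + \frac{q{\left(26,50 \right)}}{4140} = \frac{3041}{3770} + \frac{11 - 50}{4140} = 3041 \cdot \frac{1}{3770} + \left(11 - 50\right) \frac{1}{4140} = \frac{3041}{3770} - \frac{13}{1380} = \frac{414757}{520260}$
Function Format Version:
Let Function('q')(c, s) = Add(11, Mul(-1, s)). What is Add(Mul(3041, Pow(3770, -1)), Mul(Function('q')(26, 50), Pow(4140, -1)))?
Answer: Rational(414757, 520260) ≈ 0.79721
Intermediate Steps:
Add(Mul(3041, Pow(3770, -1)), Mul(Function('q')(26, 50), Pow(4140, -1))) = Add(Mul(3041, Pow(3770, -1)), Mul(Add(11, Mul(-1, 50)), Pow(4140, -1))) = Add(Mul(3041, Rational(1, 3770)), Mul(Add(11, -50), Rational(1, 4140))) = Add(Rational(3041, 3770), Mul(-39, Rational(1, 4140))) = Add(Rational(3041, 3770), Rational(-13, 1380)) = Rational(414757, 520260)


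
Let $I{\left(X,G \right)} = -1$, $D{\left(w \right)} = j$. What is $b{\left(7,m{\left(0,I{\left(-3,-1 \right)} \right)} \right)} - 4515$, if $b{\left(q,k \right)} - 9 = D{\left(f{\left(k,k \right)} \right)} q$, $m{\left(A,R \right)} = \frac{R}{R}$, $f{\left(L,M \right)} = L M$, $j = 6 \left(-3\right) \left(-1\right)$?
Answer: $-4380$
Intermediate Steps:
$j = 18$ ($j = \left(-18\right) \left(-1\right) = 18$)
$D{\left(w \right)} = 18$
$m{\left(A,R \right)} = 1$
$b{\left(q,k \right)} = 9 + 18 q$
$b{\left(7,m{\left(0,I{\left(-3,-1 \right)} \right)} \right)} - 4515 = \left(9 + 18 \cdot 7\right) - 4515 = \left(9 + 126\right) - 4515 = 135 - 4515 = -4380$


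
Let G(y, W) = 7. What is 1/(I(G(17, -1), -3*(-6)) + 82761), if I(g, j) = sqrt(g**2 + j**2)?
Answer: 82761/6849382748 - sqrt(373)/6849382748 ≈ 1.2080e-5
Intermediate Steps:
1/(I(G(17, -1), -3*(-6)) + 82761) = 1/(sqrt(7**2 + (-3*(-6))**2) + 82761) = 1/(sqrt(49 + 18**2) + 82761) = 1/(sqrt(49 + 324) + 82761) = 1/(sqrt(373) + 82761) = 1/(82761 + sqrt(373))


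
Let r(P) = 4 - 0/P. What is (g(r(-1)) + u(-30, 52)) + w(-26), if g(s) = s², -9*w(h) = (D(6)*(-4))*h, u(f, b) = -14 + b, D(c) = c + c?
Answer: -254/3 ≈ -84.667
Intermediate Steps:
D(c) = 2*c
r(P) = 4 (r(P) = 4 - 1*0 = 4 + 0 = 4)
w(h) = 16*h/3 (w(h) = -(2*6)*(-4)*h/9 = -12*(-4)*h/9 = -(-16)*h/3 = 16*h/3)
(g(r(-1)) + u(-30, 52)) + w(-26) = (4² + (-14 + 52)) + (16/3)*(-26) = (16 + 38) - 416/3 = 54 - 416/3 = -254/3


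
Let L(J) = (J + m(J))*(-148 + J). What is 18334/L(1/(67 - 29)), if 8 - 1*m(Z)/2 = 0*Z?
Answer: -26474296/3424407 ≈ -7.7311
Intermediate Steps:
m(Z) = 16 (m(Z) = 16 - 0*Z = 16 - 2*0 = 16 + 0 = 16)
L(J) = (-148 + J)*(16 + J) (L(J) = (J + 16)*(-148 + J) = (16 + J)*(-148 + J) = (-148 + J)*(16 + J))
18334/L(1/(67 - 29)) = 18334/(-2368 + (1/(67 - 29))² - 132/(67 - 29)) = 18334/(-2368 + (1/38)² - 132/38) = 18334/(-2368 + (1/38)² - 132*1/38) = 18334/(-2368 + 1/1444 - 66/19) = 18334/(-3424407/1444) = 18334*(-1444/3424407) = -26474296/3424407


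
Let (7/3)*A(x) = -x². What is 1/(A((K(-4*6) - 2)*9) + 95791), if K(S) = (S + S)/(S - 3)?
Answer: 7/670525 ≈ 1.0440e-5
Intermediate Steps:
K(S) = 2*S/(-3 + S) (K(S) = (2*S)/(-3 + S) = 2*S/(-3 + S))
A(x) = -3*x²/7 (A(x) = 3*(-x²)/7 = -3*x²/7)
1/(A((K(-4*6) - 2)*9) + 95791) = 1/(-3*81*(2*(-4*6)/(-3 - 4*6) - 2)²/7 + 95791) = 1/(-3*81*(2*(-24)/(-3 - 24) - 2)²/7 + 95791) = 1/(-3*81*(2*(-24)/(-27) - 2)²/7 + 95791) = 1/(-3*81*(2*(-24)*(-1/27) - 2)²/7 + 95791) = 1/(-3*81*(16/9 - 2)²/7 + 95791) = 1/(-3*(-2/9*9)²/7 + 95791) = 1/(-3/7*(-2)² + 95791) = 1/(-3/7*4 + 95791) = 1/(-12/7 + 95791) = 1/(670525/7) = 7/670525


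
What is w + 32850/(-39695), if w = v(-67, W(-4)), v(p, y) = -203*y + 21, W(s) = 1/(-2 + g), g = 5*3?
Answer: 470320/103207 ≈ 4.5571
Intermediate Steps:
g = 15
W(s) = 1/13 (W(s) = 1/(-2 + 15) = 1/13)
v(p, y) = 21 - 203*y
w = 70/13 (w = 21 - 203*1/13 = 21 - 203/13 = 70/13 ≈ 5.3846)
w + 32850/(-39695) = 70/13 + 32850/(-39695) = 70/13 + 32850*(-1/39695) = 70/13 - 6570/7939 = 470320/103207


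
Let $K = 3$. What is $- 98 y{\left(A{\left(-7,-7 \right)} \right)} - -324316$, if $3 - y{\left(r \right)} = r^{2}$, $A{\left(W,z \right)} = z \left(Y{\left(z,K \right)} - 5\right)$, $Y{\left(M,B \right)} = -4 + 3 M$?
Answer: $4645822$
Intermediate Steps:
$A{\left(W,z \right)} = z \left(-9 + 3 z\right)$ ($A{\left(W,z \right)} = z \left(\left(-4 + 3 z\right) - 5\right) = z \left(-9 + 3 z\right)$)
$y{\left(r \right)} = 3 - r^{2}$
$- 98 y{\left(A{\left(-7,-7 \right)} \right)} - -324316 = - 98 \left(3 - \left(3 \left(-7\right) \left(-3 - 7\right)\right)^{2}\right) - -324316 = - 98 \left(3 - \left(3 \left(-7\right) \left(-10\right)\right)^{2}\right) + 324316 = - 98 \left(3 - 210^{2}\right) + 324316 = - 98 \left(3 - 44100\right) + 324316 = \left(-98\right) \left(-44097\right) + 324316 = 4321506 + 324316 = 4645822$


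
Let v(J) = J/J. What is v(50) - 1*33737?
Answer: -33736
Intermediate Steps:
v(J) = 1
v(50) - 1*33737 = 1 - 1*33737 = 1 - 33737 = -33736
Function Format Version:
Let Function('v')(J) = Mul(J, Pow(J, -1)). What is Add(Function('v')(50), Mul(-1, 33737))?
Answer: -33736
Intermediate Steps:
Function('v')(J) = 1
Add(Function('v')(50), Mul(-1, 33737)) = Add(1, Mul(-1, 33737)) = Add(1, -33737) = -33736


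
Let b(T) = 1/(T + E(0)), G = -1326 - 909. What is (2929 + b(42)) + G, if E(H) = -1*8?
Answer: 23597/34 ≈ 694.03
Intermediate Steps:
E(H) = -8
G = -2235
b(T) = 1/(-8 + T) (b(T) = 1/(T - 8) = 1/(-8 + T))
(2929 + b(42)) + G = (2929 + 1/(-8 + 42)) - 2235 = (2929 + 1/34) - 2235 = 99587/34 - 2235 = 23597/34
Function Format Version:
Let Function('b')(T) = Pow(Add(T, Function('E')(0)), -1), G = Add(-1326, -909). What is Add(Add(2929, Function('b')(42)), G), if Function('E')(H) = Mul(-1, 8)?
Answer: Rational(23597, 34) ≈ 694.03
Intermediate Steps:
Function('E')(H) = -8
G = -2235
Function('b')(T) = Pow(Add(-8, T), -1) (Function('b')(T) = Pow(Add(T, -8), -1) = Pow(Add(-8, T), -1))
Add(Add(2929, Function('b')(42)), G) = Add(Add(2929, Pow(Add(-8, 42), -1)), -2235) = Add(Add(2929, Pow(34, -1)), -2235) = Add(Add(2929, Rational(1, 34)), -2235) = Add(Rational(99587, 34), -2235) = Rational(23597, 34)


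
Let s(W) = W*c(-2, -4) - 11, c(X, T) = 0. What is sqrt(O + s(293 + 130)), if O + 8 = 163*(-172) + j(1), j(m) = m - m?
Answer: I*sqrt(28055) ≈ 167.5*I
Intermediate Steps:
j(m) = 0
O = -28044 (O = -8 + (163*(-172) + 0) = -8 + (-28036 + 0) = -8 - 28036 = -28044)
s(W) = -11 (s(W) = W*0 - 11 = 0 - 11 = -11)
sqrt(O + s(293 + 130)) = sqrt(-28044 - 11) = sqrt(-28055) = I*sqrt(28055)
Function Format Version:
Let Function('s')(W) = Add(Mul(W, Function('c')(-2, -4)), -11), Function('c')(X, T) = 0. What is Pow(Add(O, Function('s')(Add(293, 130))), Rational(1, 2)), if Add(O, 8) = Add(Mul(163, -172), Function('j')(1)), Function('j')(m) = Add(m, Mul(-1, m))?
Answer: Mul(I, Pow(28055, Rational(1, 2))) ≈ Mul(167.50, I)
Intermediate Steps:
Function('j')(m) = 0
O = -28044 (O = Add(-8, Add(Mul(163, -172), 0)) = Add(-8, Add(-28036, 0)) = Add(-8, -28036) = -28044)
Function('s')(W) = -11 (Function('s')(W) = Add(Mul(W, 0), -11) = Add(0, -11) = -11)
Pow(Add(O, Function('s')(Add(293, 130))), Rational(1, 2)) = Pow(Add(-28044, -11), Rational(1, 2)) = Pow(-28055, Rational(1, 2)) = Mul(I, Pow(28055, Rational(1, 2)))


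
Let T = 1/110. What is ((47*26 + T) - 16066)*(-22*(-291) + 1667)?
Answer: -13175377891/110 ≈ -1.1978e+8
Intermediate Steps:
T = 1/110 ≈ 0.0090909
((47*26 + T) - 16066)*(-22*(-291) + 1667) = ((47*26 + 1/110) - 16066)*(-22*(-291) + 1667) = ((1222 + 1/110) - 16066)*(6402 + 1667) = (134421/110 - 16066)*8069 = -1632839/110*8069 = -13175377891/110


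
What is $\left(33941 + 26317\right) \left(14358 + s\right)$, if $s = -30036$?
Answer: $-944724924$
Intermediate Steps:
$\left(33941 + 26317\right) \left(14358 + s\right) = \left(33941 + 26317\right) \left(14358 - 30036\right) = 60258 \left(-15678\right) = -944724924$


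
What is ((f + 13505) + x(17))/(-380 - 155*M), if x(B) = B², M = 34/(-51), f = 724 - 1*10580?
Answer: -5907/415 ≈ -14.234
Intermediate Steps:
f = -9856 (f = 724 - 10580 = -9856)
M = -⅔ (M = 34*(-1/51) = -⅔ ≈ -0.66667)
((f + 13505) + x(17))/(-380 - 155*M) = ((-9856 + 13505) + 17²)/(-380 - 155*(-⅔)) = (3649 + 289)/(-380 + 310/3) = 3938/(-830/3) = 3938*(-3/830) = -5907/415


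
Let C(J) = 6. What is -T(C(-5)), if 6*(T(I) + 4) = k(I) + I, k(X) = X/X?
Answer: 17/6 ≈ 2.8333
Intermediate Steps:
k(X) = 1
T(I) = -23/6 + I/6 (T(I) = -4 + (1 + I)/6 = -4 + (⅙ + I/6) = -23/6 + I/6)
-T(C(-5)) = -(-23/6 + (⅙)*6) = -(-23/6 + 1) = -1*(-17/6) = 17/6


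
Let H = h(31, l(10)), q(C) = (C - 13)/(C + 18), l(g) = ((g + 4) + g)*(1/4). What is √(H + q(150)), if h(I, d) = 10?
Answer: √76314/84 ≈ 3.2887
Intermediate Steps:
l(g) = 1 + g/2 (l(g) = ((4 + g) + g)*(1*(¼)) = (4 + 2*g)*(¼) = 1 + g/2)
q(C) = (-13 + C)/(18 + C)
H = 10
√(H + q(150)) = √(10 + (-13 + 150)/(18 + 150)) = √(10 + 137/168) = √(1817/168) = √76314/84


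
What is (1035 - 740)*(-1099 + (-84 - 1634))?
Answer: -831015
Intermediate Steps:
(1035 - 740)*(-1099 + (-84 - 1634)) = 295*(-1099 - 1718) = 295*(-2817) = -831015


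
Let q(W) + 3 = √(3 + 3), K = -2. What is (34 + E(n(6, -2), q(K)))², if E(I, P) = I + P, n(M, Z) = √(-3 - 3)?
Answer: (31 + √6 + I*√6)² ≈ 1112.9 + 163.87*I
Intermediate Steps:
n(M, Z) = I*√6 (n(M, Z) = √(-6) = I*√6)
q(W) = -3 + √6 (q(W) = -3 + √(3 + 3) = -3 + √6)
(34 + E(n(6, -2), q(K)))² = (34 + (I*√6 + (-3 + √6)))² = (34 + (-3 + √6 + I*√6))² = (31 + √6 + I*√6)²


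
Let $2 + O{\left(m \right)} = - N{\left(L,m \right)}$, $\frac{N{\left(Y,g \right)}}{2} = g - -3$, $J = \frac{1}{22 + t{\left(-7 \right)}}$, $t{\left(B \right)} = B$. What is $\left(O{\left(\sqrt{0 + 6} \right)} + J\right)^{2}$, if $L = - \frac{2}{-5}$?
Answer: $\frac{19561}{225} + \frac{476 \sqrt{6}}{15} \approx 164.67$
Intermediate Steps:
$L = \frac{2}{5}$ ($L = \left(-2\right) \left(- \frac{1}{5}\right) = \frac{2}{5} \approx 0.4$)
$J = \frac{1}{15}$ ($J = \frac{1}{22 - 7} = \frac{1}{15} \approx 0.066667$)
$N{\left(Y,g \right)} = 6 + 2 g$ ($N{\left(Y,g \right)} = 2 \left(g - -3\right) = 2 \left(g + 3\right) = 2 \left(3 + g\right) = 6 + 2 g$)
$O{\left(m \right)} = -8 - 2 m$ ($O{\left(m \right)} = -2 - \left(6 + 2 m\right) = -8 - 2 m$)
$\left(O{\left(\sqrt{0 + 6} \right)} + J\right)^{2} = \left(\left(-8 - 2 \sqrt{0 + 6}\right) + \frac{1}{15}\right)^{2} = \left(\left(-8 - 2 \sqrt{6}\right) + \frac{1}{15}\right)^{2} = \left(- \frac{119}{15} - 2 \sqrt{6}\right)^{2}$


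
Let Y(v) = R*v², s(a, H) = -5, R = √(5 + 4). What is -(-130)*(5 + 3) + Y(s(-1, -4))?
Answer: 1115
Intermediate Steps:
R = 3 (R = √9 = 3)
Y(v) = 3*v²
-(-130)*(5 + 3) + Y(s(-1, -4)) = -(-130)*(5 + 3) + 3*(-5)² = -(-130)*8 + 3*25 = -26*(-40) + 75 = 1040 + 75 = 1115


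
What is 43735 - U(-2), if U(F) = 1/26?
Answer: 1137109/26 ≈ 43735.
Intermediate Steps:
U(F) = 1/26
43735 - U(-2) = 43735 - 1*1/26 = 43735 - 1/26 = 1137109/26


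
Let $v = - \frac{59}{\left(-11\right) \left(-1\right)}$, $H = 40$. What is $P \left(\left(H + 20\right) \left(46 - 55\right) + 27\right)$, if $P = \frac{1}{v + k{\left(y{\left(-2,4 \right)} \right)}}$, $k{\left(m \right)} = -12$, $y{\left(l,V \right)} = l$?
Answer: $\frac{5643}{191} \approx 29.544$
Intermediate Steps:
$v = - \frac{59}{11} \approx -5.3636$
$P = - \frac{11}{191}$ ($P = \frac{1}{- \frac{59}{11} - 12} = \frac{1}{- \frac{191}{11}} = - \frac{11}{191} \approx -0.057592$)
$P \left(\left(H + 20\right) \left(46 - 55\right) + 27\right) = - \frac{11 \left(\left(40 + 20\right) \left(46 - 55\right) + 27\right)}{191} = - \frac{11 \left(60 \left(-9\right) + 27\right)}{191} = - \frac{11 \left(-540 + 27\right)}{191} = \left(- \frac{11}{191}\right) \left(-513\right) = \frac{5643}{191}$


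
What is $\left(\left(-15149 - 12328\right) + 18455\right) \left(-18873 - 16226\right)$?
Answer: $316663178$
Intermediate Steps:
$\left(\left(-15149 - 12328\right) + 18455\right) \left(-18873 - 16226\right) = \left(-27477 + 18455\right) \left(-35099\right) = \left(-9022\right) \left(-35099\right) = 316663178$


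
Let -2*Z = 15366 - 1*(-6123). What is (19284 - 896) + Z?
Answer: 15287/2 ≈ 7643.5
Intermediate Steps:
Z = -21489/2 (Z = -(15366 - 1*(-6123))/2 = -(15366 + 6123)/2 = -1/2*21489 = -21489/2 ≈ -10745.)
(19284 - 896) + Z = (19284 - 896) - 21489/2 = 18388 - 21489/2 = 15287/2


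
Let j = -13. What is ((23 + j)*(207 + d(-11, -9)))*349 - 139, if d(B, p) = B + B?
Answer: 645511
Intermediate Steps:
d(B, p) = 2*B
((23 + j)*(207 + d(-11, -9)))*349 - 139 = ((23 - 13)*(207 + 2*(-11)))*349 - 139 = (10*(207 - 22))*349 - 139 = (10*185)*349 - 139 = 1850*349 - 139 = 645650 - 139 = 645511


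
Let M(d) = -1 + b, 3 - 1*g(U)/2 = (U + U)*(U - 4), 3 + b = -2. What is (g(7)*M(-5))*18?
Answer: 8424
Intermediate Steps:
b = -5 (b = -3 - 2 = -5)
g(U) = 6 - 4*U*(-4 + U) (g(U) = 6 - 2*(U + U)*(U - 4) = 6 - 2*2*U*(-4 + U) = 6 - 4*U*(-4 + U))
M(d) = -6 (M(d) = -1 - 5 = -6)
(g(7)*M(-5))*18 = ((6 - 4*7² + 16*7)*(-6))*18 = ((6 - 4*49 + 112)*(-6))*18 = ((6 - 196 + 112)*(-6))*18 = -78*(-6)*18 = 468*18 = 8424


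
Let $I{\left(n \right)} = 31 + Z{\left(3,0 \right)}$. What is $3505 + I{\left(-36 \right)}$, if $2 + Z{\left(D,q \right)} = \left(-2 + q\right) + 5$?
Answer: $3537$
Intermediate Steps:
$Z{\left(D,q \right)} = 1 + q$ ($Z{\left(D,q \right)} = -2 + \left(\left(-2 + q\right) + 5\right) = -2 + \left(3 + q\right) = 1 + q$)
$I{\left(n \right)} = 32$ ($I{\left(n \right)} = 31 + \left(1 + 0\right) = 31 + 1 = 32$)
$3505 + I{\left(-36 \right)} = 3505 + 32 = 3537$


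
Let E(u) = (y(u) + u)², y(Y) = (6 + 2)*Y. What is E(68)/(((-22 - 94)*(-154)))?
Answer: 46818/2233 ≈ 20.966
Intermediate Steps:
y(Y) = 8*Y
E(u) = 81*u² (E(u) = (8*u + u)² = (9*u)² = 81*u²)
E(68)/(((-22 - 94)*(-154))) = (81*68²)/(((-22 - 94)*(-154))) = (81*4624)/((-116*(-154))) = 374544/17864 = 374544*(1/17864) = 46818/2233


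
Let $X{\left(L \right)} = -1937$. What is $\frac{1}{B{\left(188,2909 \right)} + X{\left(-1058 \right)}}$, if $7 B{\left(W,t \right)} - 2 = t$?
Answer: $- \frac{7}{10648} \approx -0.0006574$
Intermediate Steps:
$B{\left(W,t \right)} = \frac{2}{7} + \frac{t}{7}$
$\frac{1}{B{\left(188,2909 \right)} + X{\left(-1058 \right)}} = \frac{1}{\left(\frac{2}{7} + \frac{1}{7} \cdot 2909\right) - 1937} = \frac{1}{\left(\frac{2}{7} + \frac{2909}{7}\right) - 1937} = \frac{1}{\frac{2911}{7} - 1937} = \frac{1}{- \frac{10648}{7}} = - \frac{7}{10648}$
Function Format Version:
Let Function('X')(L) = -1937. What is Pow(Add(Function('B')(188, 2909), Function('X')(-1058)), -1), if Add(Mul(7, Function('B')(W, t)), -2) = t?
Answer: Rational(-7, 10648) ≈ -0.00065740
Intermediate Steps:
Function('B')(W, t) = Add(Rational(2, 7), Mul(Rational(1, 7), t))
Pow(Add(Function('B')(188, 2909), Function('X')(-1058)), -1) = Pow(Add(Add(Rational(2, 7), Mul(Rational(1, 7), 2909)), -1937), -1) = Pow(Add(Add(Rational(2, 7), Rational(2909, 7)), -1937), -1) = Pow(Add(Rational(2911, 7), -1937), -1) = Pow(Rational(-10648, 7), -1) = Rational(-7, 10648)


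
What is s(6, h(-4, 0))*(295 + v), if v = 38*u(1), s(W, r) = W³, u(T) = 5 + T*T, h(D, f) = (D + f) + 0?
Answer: 112968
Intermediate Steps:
h(D, f) = D + f
u(T) = 5 + T²
v = 228 (v = 38*(5 + 1²) = 38*(5 + 1) = 38*6 = 228)
s(6, h(-4, 0))*(295 + v) = 6³*(295 + 228) = 216*523 = 112968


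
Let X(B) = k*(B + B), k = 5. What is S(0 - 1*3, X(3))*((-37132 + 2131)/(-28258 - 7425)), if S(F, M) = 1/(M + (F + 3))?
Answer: 11667/356830 ≈ 0.032696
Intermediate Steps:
X(B) = 10*B (X(B) = 5*(B + B) = 5*(2*B) = 10*B)
S(F, M) = 1/(3 + F + M) (S(F, M) = 1/(M + (3 + F)) = 1/(3 + F + M))
S(0 - 1*3, X(3))*((-37132 + 2131)/(-28258 - 7425)) = ((-37132 + 2131)/(-28258 - 7425))/(3 + (0 - 1*3) + 10*3) = (-35001/(-35683))/(3 + (0 - 3) + 30) = (-35001*(-1/35683))/(3 - 3 + 30) = (35001/35683)/30 = (1/30)*(35001/35683) = 11667/356830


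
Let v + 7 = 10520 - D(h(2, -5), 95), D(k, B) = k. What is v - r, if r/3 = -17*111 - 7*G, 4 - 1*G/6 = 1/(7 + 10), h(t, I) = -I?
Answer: 283315/17 ≈ 16666.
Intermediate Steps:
G = 402/17 (G = 24 - 6/(7 + 10) = 24 - 6/17 = 402/17 ≈ 23.647)
v = 10508 (v = -7 + (10520 - (-1)*(-5)) = -7 + (10520 - 1*5) = -7 + (10520 - 5) = -7 + 10515 = 10508)
r = -104679/17 (r = 3*(-17*111 - 7*402/17) = 3*(-1887 - 2814/17) = 3*(-34893/17) = -104679/17 ≈ -6157.6)
v - r = 10508 - 1*(-104679/17) = 10508 + 104679/17 = 283315/17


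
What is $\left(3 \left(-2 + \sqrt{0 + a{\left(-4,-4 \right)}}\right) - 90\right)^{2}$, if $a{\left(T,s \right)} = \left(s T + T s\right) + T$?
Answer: $9468 - 1152 \sqrt{7} \approx 6420.1$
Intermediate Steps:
$a{\left(T,s \right)} = T + 2 T s$ ($a{\left(T,s \right)} = \left(T s + T s\right) + T = 2 T s + T = T + 2 T s$)
$\left(3 \left(-2 + \sqrt{0 + a{\left(-4,-4 \right)}}\right) - 90\right)^{2} = \left(3 \left(-2 + \sqrt{0 - 4 \left(1 + 2 \left(-4\right)\right)}\right) - 90\right)^{2} = \left(3 \left(-2 + \sqrt{0 - 4 \left(1 - 8\right)}\right) - 90\right)^{2} = \left(3 \left(-2 + \sqrt{0 - -28}\right) - 90\right)^{2} = \left(3 \left(-2 + \sqrt{0 + 28}\right) - 90\right)^{2} = \left(3 \left(-2 + \sqrt{28}\right) - 90\right)^{2} = \left(3 \left(-2 + 2 \sqrt{7}\right) - 90\right)^{2} = \left(\left(-6 + 6 \sqrt{7}\right) - 90\right)^{2} = \left(-96 + 6 \sqrt{7}\right)^{2}$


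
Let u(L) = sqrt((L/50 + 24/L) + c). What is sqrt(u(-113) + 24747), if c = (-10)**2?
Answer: sqrt(31599444300 + 1130*sqrt(124533006))/1130 ≈ 157.34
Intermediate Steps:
c = 100
u(L) = sqrt(100 + 24/L + L/50) (u(L) = sqrt((L/50 + 24/L) + 100) = sqrt((24/L + L/50) + 100) = sqrt(100 + 24/L + L/50))
sqrt(u(-113) + 24747) = sqrt(sqrt(10000 + 2*(-113) + 2400/(-113))/10 + 24747) = sqrt(sqrt(10000 - 226 + 2400*(-1/113))/10 + 24747) = sqrt(sqrt(10000 - 226 - 2400/113)/10 + 24747) = sqrt(sqrt(1102062/113)/10 + 24747) = sqrt((sqrt(124533006)/113)/10 + 24747) = sqrt(sqrt(124533006)/1130 + 24747) = sqrt(24747 + sqrt(124533006)/1130)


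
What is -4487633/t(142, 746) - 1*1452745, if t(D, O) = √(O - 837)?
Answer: -1452745 + 4487633*I*√91/91 ≈ -1.4527e+6 + 4.7043e+5*I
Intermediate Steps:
t(D, O) = √(-837 + O)
-4487633/t(142, 746) - 1*1452745 = -4487633/√(-837 + 746) - 1*1452745 = -4487633*(-I*√91/91) - 1452745 = -(-4487633)*I*√91/91 - 1452745 = 4487633*I*√91/91 - 1452745 = -1452745 + 4487633*I*√91/91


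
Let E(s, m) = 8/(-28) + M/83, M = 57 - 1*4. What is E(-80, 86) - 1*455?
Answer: -264150/581 ≈ -454.65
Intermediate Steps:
M = 53 (M = 57 - 4 = 53)
E(s, m) = 205/581 (E(s, m) = 8/(-28) + 53/83 = 8*(-1/28) + 53*(1/83) = -2/7 + 53/83 = 205/581)
E(-80, 86) - 1*455 = 205/581 - 1*455 = 205/581 - 455 = -264150/581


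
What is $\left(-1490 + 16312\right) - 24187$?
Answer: $-9365$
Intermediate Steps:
$\left(-1490 + 16312\right) - 24187 = 14822 - 24187 = -9365$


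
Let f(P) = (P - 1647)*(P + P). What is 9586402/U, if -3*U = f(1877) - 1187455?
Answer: 28759206/324035 ≈ 88.753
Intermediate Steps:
f(P) = 2*P*(-1647 + P) (f(P) = (-1647 + P)*(2*P) = 2*P*(-1647 + P))
U = 324035/3 (U = -(2*1877*(-1647 + 1877) - 1187455)/3 = -(2*1877*230 - 1187455)/3 = -(863420 - 1187455)/3 = -⅓*(-324035) = 324035/3 ≈ 1.0801e+5)
9586402/U = 9586402/(324035/3) = 9586402*(3/324035) = 28759206/324035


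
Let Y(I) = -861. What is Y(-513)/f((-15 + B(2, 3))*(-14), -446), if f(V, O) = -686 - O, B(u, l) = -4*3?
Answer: 287/80 ≈ 3.5875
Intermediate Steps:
B(u, l) = -12
Y(-513)/f((-15 + B(2, 3))*(-14), -446) = -861/(-686 - 1*(-446)) = -861/(-686 + 446) = -861/(-240) = -861*(-1/240) = 287/80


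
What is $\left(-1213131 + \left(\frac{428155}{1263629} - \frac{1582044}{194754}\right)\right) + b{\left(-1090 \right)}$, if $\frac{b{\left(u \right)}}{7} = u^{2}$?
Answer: $\frac{291360616640684758}{41016133711} \approx 7.1036 \cdot 10^{6}$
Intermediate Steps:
$b{\left(u \right)} = 7 u^{2}$
$\left(-1213131 + \left(\frac{428155}{1263629} - \frac{1582044}{194754}\right)\right) + b{\left(-1090 \right)} = \left(-1213131 + \left(\frac{428155}{1263629} - \frac{1582044}{194754}\right)\right) + 7 \left(-1090\right)^{2} = \left(-1213131 + \left(428155 \cdot \frac{1}{1263629} - \frac{263674}{32459}\right)\right) + 7 \cdot 1188100 = \left(-1213131 + \left(\frac{428155}{1263629} - \frac{263674}{32459}\right)\right) + 8316700 = \left(-1213131 - \frac{319288629801}{41016133711}\right) + 8316700 = - \frac{49758262593588942}{41016133711} + 8316700 = \frac{291360616640684758}{41016133711}$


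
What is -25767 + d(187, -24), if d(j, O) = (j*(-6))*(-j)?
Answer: 184047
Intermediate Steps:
d(j, O) = 6*j² (d(j, O) = (-6*j)*(-j) = 6*j²)
-25767 + d(187, -24) = -25767 + 6*187² = -25767 + 6*34969 = -25767 + 209814 = 184047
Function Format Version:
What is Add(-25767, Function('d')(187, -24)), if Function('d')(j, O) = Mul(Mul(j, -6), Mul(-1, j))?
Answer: 184047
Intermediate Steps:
Function('d')(j, O) = Mul(6, Pow(j, 2)) (Function('d')(j, O) = Mul(Mul(-6, j), Mul(-1, j)) = Mul(6, Pow(j, 2)))
Add(-25767, Function('d')(187, -24)) = Add(-25767, Mul(6, Pow(187, 2))) = Add(-25767, Mul(6, 34969)) = Add(-25767, 209814) = 184047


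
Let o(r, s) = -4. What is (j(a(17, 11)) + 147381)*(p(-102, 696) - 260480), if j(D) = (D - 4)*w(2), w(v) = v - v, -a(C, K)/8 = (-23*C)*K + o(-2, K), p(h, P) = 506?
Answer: -38315228094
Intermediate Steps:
a(C, K) = 32 + 184*C*K (a(C, K) = -8*((-23*C)*K - 4) = -8*(-23*C*K - 4) = -8*(-4 - 23*C*K) = 32 + 184*C*K)
w(v) = 0
j(D) = 0 (j(D) = (D - 4)*0 = (-4 + D)*0 = 0)
(j(a(17, 11)) + 147381)*(p(-102, 696) - 260480) = (0 + 147381)*(506 - 260480) = 147381*(-259974) = -38315228094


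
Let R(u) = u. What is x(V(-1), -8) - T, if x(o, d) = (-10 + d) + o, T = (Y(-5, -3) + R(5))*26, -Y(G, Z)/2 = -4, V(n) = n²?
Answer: -355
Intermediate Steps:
Y(G, Z) = 8 (Y(G, Z) = -2*(-4) = 8)
T = 338 (T = (8 + 5)*26 = 13*26 = 338)
x(o, d) = -10 + d + o
x(V(-1), -8) - T = (-10 - 8 + (-1)²) - 1*338 = (-10 - 8 + 1) - 338 = -17 - 338 = -355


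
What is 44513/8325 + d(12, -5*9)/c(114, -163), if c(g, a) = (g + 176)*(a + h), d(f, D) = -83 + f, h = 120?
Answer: 111133637/20762550 ≈ 5.3526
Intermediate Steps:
c(g, a) = (120 + a)*(176 + g) (c(g, a) = (g + 176)*(a + 120) = (176 + g)*(120 + a) = (120 + a)*(176 + g))
44513/8325 + d(12, -5*9)/c(114, -163) = 44513/8325 + (-83 + 12)/(21120 + 120*114 + 176*(-163) - 163*114) = 44513*(1/8325) - 71/(21120 + 13680 - 28688 - 18582) = 44513/8325 - 71/(-12470) = 44513/8325 - 71*(-1/12470) = 44513/8325 + 71/12470 = 111133637/20762550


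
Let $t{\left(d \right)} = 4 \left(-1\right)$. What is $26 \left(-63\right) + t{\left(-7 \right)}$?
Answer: $-1642$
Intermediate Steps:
$t{\left(d \right)} = -4$
$26 \left(-63\right) + t{\left(-7 \right)} = 26 \left(-63\right) - 4 = -1638 - 4 = -1642$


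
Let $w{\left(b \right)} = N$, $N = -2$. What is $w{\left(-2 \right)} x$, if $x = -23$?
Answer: $46$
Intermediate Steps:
$w{\left(b \right)} = -2$
$w{\left(-2 \right)} x = \left(-2\right) \left(-23\right) = 46$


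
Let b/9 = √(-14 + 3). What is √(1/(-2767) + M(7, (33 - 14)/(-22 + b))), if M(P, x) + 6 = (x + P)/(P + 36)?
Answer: √118981*√((15332893 - 6251040*I*√11)/(-22 + 9*I*√11))/118981 ≈ 0.0019839 - 2.4176*I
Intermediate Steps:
b = 9*I*√11 (b = 9*√(-14 + 3) = 9*√(-11) = 9*(I*√11) = 9*I*√11 ≈ 29.85*I)
M(P, x) = -6 + (P + x)/(36 + P) (M(P, x) = -6 + (x + P)/(P + 36) = -6 + (P + x)/(36 + P))
√(1/(-2767) + M(7, (33 - 14)/(-22 + b))) = √(1/(-2767) + (-216 + (33 - 14)/(-22 + 9*I*√11) - 5*7)/(36 + 7)) = √(-1/2767 + (-216 + 19/(-22 + 9*I*√11) - 35)/43) = √(-1/2767 + (-251 + 19/(-22 + 9*I*√11))/43) = √(-1/2767 + (-251/43 + 19/(43*(-22 + 9*I*√11)))) = √(-694560/118981 + 19/(43*(-22 + 9*I*√11)))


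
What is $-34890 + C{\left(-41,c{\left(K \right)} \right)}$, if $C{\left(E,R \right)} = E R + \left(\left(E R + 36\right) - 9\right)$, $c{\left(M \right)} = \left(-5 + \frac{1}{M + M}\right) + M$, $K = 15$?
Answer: $- \frac{535286}{15} \approx -35686.0$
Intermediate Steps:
$c{\left(M \right)} = -5 + M + \frac{1}{2 M}$ ($c{\left(M \right)} = \left(-5 + \frac{1}{2 M}\right) + M = -5 + M + \frac{1}{2 M}$)
$C{\left(E,R \right)} = 27 + 2 E R$ ($C{\left(E,R \right)} = E R + \left(\left(36 + E R\right) - 9\right) = E R + \left(27 + E R\right) = 27 + 2 E R$)
$-34890 + C{\left(-41,c{\left(K \right)} \right)} = -34890 + \left(27 + 2 \left(-41\right) \left(-5 + 15 + \frac{1}{2 \cdot 15}\right)\right) = -34890 + \left(27 + 2 \left(-41\right) \left(-5 + 15 + \frac{1}{2} \cdot \frac{1}{15}\right)\right) = -34890 + \left(27 + 2 \left(-41\right) \left(-5 + 15 + \frac{1}{30}\right)\right) = -34890 + \left(27 + 2 \left(-41\right) \frac{301}{30}\right) = -34890 + \left(27 - \frac{12341}{15}\right) = -34890 - \frac{11936}{15} = - \frac{535286}{15}$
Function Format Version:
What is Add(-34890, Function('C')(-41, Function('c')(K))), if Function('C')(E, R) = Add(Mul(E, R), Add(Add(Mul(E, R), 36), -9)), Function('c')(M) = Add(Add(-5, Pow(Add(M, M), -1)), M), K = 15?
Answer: Rational(-535286, 15) ≈ -35686.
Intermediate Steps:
Function('c')(M) = Add(-5, M, Mul(Rational(1, 2), Pow(M, -1))) (Function('c')(M) = Add(Add(-5, Pow(Mul(2, M), -1)), M) = Add(Add(-5, Mul(Rational(1, 2), Pow(M, -1))), M) = Add(-5, M, Mul(Rational(1, 2), Pow(M, -1))))
Function('C')(E, R) = Add(27, Mul(2, E, R)) (Function('C')(E, R) = Add(Mul(E, R), Add(Add(36, Mul(E, R)), -9)) = Add(Mul(E, R), Add(27, Mul(E, R))) = Add(27, Mul(2, E, R)))
Add(-34890, Function('C')(-41, Function('c')(K))) = Add(-34890, Add(27, Mul(2, -41, Add(-5, 15, Mul(Rational(1, 2), Pow(15, -1)))))) = Add(-34890, Add(27, Mul(2, -41, Add(-5, 15, Mul(Rational(1, 2), Rational(1, 15)))))) = Add(-34890, Add(27, Mul(2, -41, Add(-5, 15, Rational(1, 30))))) = Add(-34890, Add(27, Mul(2, -41, Rational(301, 30)))) = Add(-34890, Add(27, Rational(-12341, 15))) = Add(-34890, Rational(-11936, 15)) = Rational(-535286, 15)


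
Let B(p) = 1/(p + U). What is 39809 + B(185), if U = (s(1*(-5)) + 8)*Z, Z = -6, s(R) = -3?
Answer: 6170396/155 ≈ 39809.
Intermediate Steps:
U = -30 (U = (-3 + 8)*(-6) = 5*(-6) = -30)
B(p) = 1/(-30 + p) (B(p) = 1/(p - 30) = 1/(-30 + p))
39809 + B(185) = 39809 + 1/(-30 + 185) = 39809 + 1/155 = 6170396/155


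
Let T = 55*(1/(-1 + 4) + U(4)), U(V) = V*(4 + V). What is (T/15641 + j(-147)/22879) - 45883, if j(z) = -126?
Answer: -49257638930744/1073551317 ≈ -45883.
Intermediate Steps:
T = 5335/3 (T = 55*(1/(-1 + 4) + 4*(4 + 4)) = 55*(1/3 + 4*8) = 55*(⅓ + 32) = 55*(97/3) = 5335/3 ≈ 1778.3)
(T/15641 + j(-147)/22879) - 45883 = ((5335/3)/15641 - 126/22879) - 45883 = ((5335/3)*(1/15641) - 126*1/22879) - 45883 = (5335/46923 - 126/22879) - 45883 = 116147167/1073551317 - 45883 = -49257638930744/1073551317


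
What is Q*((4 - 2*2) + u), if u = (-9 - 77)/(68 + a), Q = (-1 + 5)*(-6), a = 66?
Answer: 1032/67 ≈ 15.403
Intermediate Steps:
Q = -24 (Q = 4*(-6) = -24)
u = -43/67 (u = (-9 - 77)/(68 + 66) = -86/134 = -86*1/134 = -43/67 ≈ -0.64179)
Q*((4 - 2*2) + u) = -24*((4 - 2*2) - 43/67) = -24*((4 - 4) - 43/67) = -24*(0 - 43/67) = -24*(-43/67) = 1032/67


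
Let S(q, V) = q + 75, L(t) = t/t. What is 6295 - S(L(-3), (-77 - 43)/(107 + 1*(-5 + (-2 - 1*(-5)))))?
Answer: 6219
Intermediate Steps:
L(t) = 1
S(q, V) = 75 + q
6295 - S(L(-3), (-77 - 43)/(107 + 1*(-5 + (-2 - 1*(-5))))) = 6295 - (75 + 1) = 6295 - 1*76 = 6295 - 76 = 6219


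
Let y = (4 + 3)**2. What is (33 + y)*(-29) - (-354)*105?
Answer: 34792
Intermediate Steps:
y = 49 (y = 7**2 = 49)
(33 + y)*(-29) - (-354)*105 = (33 + 49)*(-29) - (-354)*105 = 82*(-29) - 1*(-37170) = -2378 + 37170 = 34792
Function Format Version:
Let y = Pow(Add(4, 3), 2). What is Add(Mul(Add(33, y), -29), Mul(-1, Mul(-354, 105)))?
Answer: 34792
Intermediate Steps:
y = 49 (y = Pow(7, 2) = 49)
Add(Mul(Add(33, y), -29), Mul(-1, Mul(-354, 105))) = Add(Mul(Add(33, 49), -29), Mul(-1, Mul(-354, 105))) = Add(Mul(82, -29), Mul(-1, -37170)) = Add(-2378, 37170) = 34792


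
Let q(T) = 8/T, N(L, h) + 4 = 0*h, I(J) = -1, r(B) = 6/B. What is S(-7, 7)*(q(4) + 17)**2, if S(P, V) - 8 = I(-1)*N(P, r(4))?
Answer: 4332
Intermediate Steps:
N(L, h) = -4 (N(L, h) = -4 + 0*h = -4 + 0 = -4)
S(P, V) = 12 (S(P, V) = 8 - 1*(-4) = 8 + 4 = 12)
S(-7, 7)*(q(4) + 17)**2 = 12*(8/4 + 17)**2 = 12*(8*(1/4) + 17)**2 = 12*(2 + 17)**2 = 12*19**2 = 12*361 = 4332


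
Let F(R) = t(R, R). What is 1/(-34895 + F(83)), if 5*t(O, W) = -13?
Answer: -5/174488 ≈ -2.8655e-5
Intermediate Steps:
t(O, W) = -13/5 (t(O, W) = (1/5)*(-13) = -13/5)
F(R) = -13/5
1/(-34895 + F(83)) = 1/(-34895 - 13/5) = 1/(-174488/5) = -5/174488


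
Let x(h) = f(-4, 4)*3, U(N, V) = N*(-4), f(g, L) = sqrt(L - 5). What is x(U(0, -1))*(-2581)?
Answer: -7743*I ≈ -7743.0*I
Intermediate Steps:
f(g, L) = sqrt(-5 + L)
U(N, V) = -4*N
x(h) = 3*I (x(h) = sqrt(-5 + 4)*3 = sqrt(-1)*3 = I*3 = 3*I)
x(U(0, -1))*(-2581) = (3*I)*(-2581) = -7743*I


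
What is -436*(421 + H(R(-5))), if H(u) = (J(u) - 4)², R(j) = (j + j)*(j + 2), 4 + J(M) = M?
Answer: -394580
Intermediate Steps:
J(M) = -4 + M
R(j) = 2*j*(2 + j) (R(j) = (2*j)*(2 + j) = 2*j*(2 + j))
H(u) = (-8 + u)² (H(u) = ((-4 + u) - 4)² = (-8 + u)²)
-436*(421 + H(R(-5))) = -436*(421 + (-8 + 2*(-5)*(2 - 5))²) = -436*(421 + (-8 + 2*(-5)*(-3))²) = -436*(421 + (-8 + 30)²) = -436*(421 + 22²) = -436*(421 + 484) = -436*905 = -394580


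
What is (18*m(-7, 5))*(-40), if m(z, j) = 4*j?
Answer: -14400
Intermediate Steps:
(18*m(-7, 5))*(-40) = (18*(4*5))*(-40) = (18*20)*(-40) = 360*(-40) = -14400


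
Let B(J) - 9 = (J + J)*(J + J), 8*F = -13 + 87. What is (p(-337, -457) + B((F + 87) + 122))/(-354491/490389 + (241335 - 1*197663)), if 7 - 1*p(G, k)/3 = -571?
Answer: 377158670289/85663655668 ≈ 4.4028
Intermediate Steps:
F = 37/4 (F = (-13 + 87)/8 = (⅛)*74 = 37/4 ≈ 9.2500)
p(G, k) = 1734 (p(G, k) = 21 - 3*(-571) = 21 + 1713 = 1734)
B(J) = 9 + 4*J² (B(J) = 9 + (J + J)*(J + J) = 9 + (2*J)*(2*J) = 9 + 4*J²)
(p(-337, -457) + B((F + 87) + 122))/(-354491/490389 + (241335 - 1*197663)) = (1734 + (9 + 4*((37/4 + 87) + 122)²))/(-354491/490389 + (241335 - 1*197663)) = (1734 + (9 + 4*(385/4 + 122)²))/(-354491*1/490389 + (241335 - 197663)) = (1734 + (9 + 4*(873/4)²))/(-354491/490389 + 43672) = (1734 + (9 + 4*(762129/16)))/(21415913917/490389) = (1734 + (9 + 762129/4))*(490389/21415913917) = (1734 + 762165/4)*(490389/21415913917) = (769101/4)*(490389/21415913917) = 377158670289/85663655668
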